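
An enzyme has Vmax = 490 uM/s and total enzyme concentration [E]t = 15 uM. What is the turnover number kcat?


kcat = Vmax / [E]t
kcat = 490 / 15
kcat = 32.6667 s^-1

32.6667 s^-1


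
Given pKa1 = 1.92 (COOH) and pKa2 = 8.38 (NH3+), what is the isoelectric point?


pI = (pKa1 + pKa2) / 2
pI = (1.92 + 8.38) / 2
pI = 5.15

5.15


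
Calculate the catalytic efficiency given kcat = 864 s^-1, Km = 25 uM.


Catalytic efficiency = kcat / Km
= 864 / 25
= 34.56 uM^-1*s^-1

34.56 uM^-1*s^-1


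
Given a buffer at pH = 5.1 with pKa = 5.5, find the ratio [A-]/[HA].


[A-]/[HA] = 10^(pH - pKa)
= 10^(5.1 - 5.5)
= 0.3981

0.3981


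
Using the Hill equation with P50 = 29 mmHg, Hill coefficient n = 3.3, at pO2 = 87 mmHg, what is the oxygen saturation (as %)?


Y = pO2^n / (P50^n + pO2^n)
Y = 87^3.3 / (29^3.3 + 87^3.3)
Y = 97.41%

97.41%


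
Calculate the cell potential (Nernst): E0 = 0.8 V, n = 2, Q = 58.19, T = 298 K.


E = E0 - (RT/nF) * ln(Q)
E = 0.8 - (8.314 * 298 / (2 * 96485)) * ln(58.19)
E = 0.7478 V

0.7478 V


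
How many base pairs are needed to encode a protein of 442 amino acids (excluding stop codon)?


Each amino acid = 1 codon = 3 bp
bp = 442 * 3 = 1326 bp

1326 bp


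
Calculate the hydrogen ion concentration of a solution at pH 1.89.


[H+] = 10^(-pH)
[H+] = 10^(-1.89)
[H+] = 0.0129 M

0.0129 M


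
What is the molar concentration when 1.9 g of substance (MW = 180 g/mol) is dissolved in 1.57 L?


C = (mass / MW) / volume
C = (1.9 / 180) / 1.57
C = 0.0067 M

0.0067 M


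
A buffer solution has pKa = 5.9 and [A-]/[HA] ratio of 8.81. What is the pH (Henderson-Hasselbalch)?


pH = pKa + log10([A-]/[HA])
pH = 5.9 + log10(8.81)
pH = 6.845

6.845


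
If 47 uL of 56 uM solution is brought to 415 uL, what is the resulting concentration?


C2 = C1 * V1 / V2
C2 = 56 * 47 / 415
C2 = 6.3422 uM

6.3422 uM


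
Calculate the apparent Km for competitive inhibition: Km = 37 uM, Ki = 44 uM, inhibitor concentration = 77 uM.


Km_app = Km * (1 + [I]/Ki)
Km_app = 37 * (1 + 77/44)
Km_app = 101.75 uM

101.75 uM


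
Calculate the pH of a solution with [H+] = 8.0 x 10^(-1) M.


pH = -log10([H+])
pH = -log10(8.0 x 10^(-1))
pH = 0.0969

0.0969


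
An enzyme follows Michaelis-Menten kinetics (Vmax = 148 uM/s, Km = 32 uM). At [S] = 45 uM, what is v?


v = Vmax * [S] / (Km + [S])
v = 148 * 45 / (32 + 45)
v = 86.4935 uM/s

86.4935 uM/s


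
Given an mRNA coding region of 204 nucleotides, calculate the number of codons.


codons = nucleotides / 3
codons = 204 / 3 = 68

68


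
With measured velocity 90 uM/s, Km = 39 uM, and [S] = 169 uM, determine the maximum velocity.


Vmax = v * (Km + [S]) / [S]
Vmax = 90 * (39 + 169) / 169
Vmax = 110.7692 uM/s

110.7692 uM/s


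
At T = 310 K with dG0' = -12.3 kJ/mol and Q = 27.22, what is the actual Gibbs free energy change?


dG = dG0' + RT * ln(Q) / 1000
dG = -12.3 + 8.314 * 310 * ln(27.22) / 1000
dG = -3.7846 kJ/mol

-3.7846 kJ/mol


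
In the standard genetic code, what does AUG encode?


Standard genetic code lookup.
Codon AUG -> Met (start)

Met (start)


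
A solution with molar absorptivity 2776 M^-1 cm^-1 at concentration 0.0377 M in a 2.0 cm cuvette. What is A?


A = epsilon * c * l
A = 2776 * 0.0377 * 2.0
A = 209.3104

209.3104


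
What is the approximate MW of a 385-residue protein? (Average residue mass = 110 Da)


MW = n_residues * 110 Da
MW = 385 * 110
MW = 42350 Da

42350 Da


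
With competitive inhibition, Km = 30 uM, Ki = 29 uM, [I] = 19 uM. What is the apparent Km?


Km_app = Km * (1 + [I]/Ki)
Km_app = 30 * (1 + 19/29)
Km_app = 49.6552 uM

49.6552 uM


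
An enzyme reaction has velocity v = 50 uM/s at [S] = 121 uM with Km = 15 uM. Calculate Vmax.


Vmax = v * (Km + [S]) / [S]
Vmax = 50 * (15 + 121) / 121
Vmax = 56.1983 uM/s

56.1983 uM/s


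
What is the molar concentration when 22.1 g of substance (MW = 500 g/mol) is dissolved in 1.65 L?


C = (mass / MW) / volume
C = (22.1 / 500) / 1.65
C = 0.0268 M

0.0268 M


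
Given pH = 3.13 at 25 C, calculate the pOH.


pOH = 14 - pH
pOH = 14 - 3.13
pOH = 10.87

10.87


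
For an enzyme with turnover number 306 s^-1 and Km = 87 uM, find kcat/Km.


Catalytic efficiency = kcat / Km
= 306 / 87
= 3.5172 uM^-1*s^-1

3.5172 uM^-1*s^-1


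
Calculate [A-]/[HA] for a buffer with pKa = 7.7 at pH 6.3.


[A-]/[HA] = 10^(pH - pKa)
= 10^(6.3 - 7.7)
= 0.0398

0.0398


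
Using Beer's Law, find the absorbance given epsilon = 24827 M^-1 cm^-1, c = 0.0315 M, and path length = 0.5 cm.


A = epsilon * c * l
A = 24827 * 0.0315 * 0.5
A = 391.0253

391.0253


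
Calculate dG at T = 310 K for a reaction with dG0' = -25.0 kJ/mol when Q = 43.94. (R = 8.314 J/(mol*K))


dG = dG0' + RT * ln(Q) / 1000
dG = -25.0 + 8.314 * 310 * ln(43.94) / 1000
dG = -15.2504 kJ/mol

-15.2504 kJ/mol


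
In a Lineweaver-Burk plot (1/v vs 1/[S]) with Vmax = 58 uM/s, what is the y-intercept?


y-intercept = 1/Vmax
= 1/58
= 0.0172 s/uM

0.0172 s/uM


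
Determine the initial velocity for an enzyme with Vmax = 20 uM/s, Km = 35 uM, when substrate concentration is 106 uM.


v = Vmax * [S] / (Km + [S])
v = 20 * 106 / (35 + 106)
v = 15.0355 uM/s

15.0355 uM/s


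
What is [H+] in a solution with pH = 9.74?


[H+] = 10^(-pH)
[H+] = 10^(-9.74)
[H+] = 1.820e-10 M

1.820e-10 M


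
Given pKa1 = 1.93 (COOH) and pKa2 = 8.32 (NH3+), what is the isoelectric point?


pI = (pKa1 + pKa2) / 2
pI = (1.93 + 8.32) / 2
pI = 5.125

5.125


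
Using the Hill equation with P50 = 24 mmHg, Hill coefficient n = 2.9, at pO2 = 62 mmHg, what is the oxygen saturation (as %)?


Y = pO2^n / (P50^n + pO2^n)
Y = 62^2.9 / (24^2.9 + 62^2.9)
Y = 94.0%

94.0%


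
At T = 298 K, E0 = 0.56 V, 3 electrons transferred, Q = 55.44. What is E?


E = E0 - (RT/nF) * ln(Q)
E = 0.56 - (8.314 * 298 / (3 * 96485)) * ln(55.44)
E = 0.5256 V

0.5256 V


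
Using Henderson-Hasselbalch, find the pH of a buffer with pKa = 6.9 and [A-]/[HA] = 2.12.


pH = pKa + log10([A-]/[HA])
pH = 6.9 + log10(2.12)
pH = 7.2263

7.2263


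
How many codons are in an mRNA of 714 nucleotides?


codons = nucleotides / 3
codons = 714 / 3 = 238

238


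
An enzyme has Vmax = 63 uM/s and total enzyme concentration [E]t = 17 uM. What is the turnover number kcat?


kcat = Vmax / [E]t
kcat = 63 / 17
kcat = 3.7059 s^-1

3.7059 s^-1


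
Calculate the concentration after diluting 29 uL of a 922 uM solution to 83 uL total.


C2 = C1 * V1 / V2
C2 = 922 * 29 / 83
C2 = 322.1446 uM

322.1446 uM


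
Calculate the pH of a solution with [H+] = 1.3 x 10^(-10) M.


pH = -log10([H+])
pH = -log10(1.3 x 10^(-10))
pH = 9.8861

9.8861


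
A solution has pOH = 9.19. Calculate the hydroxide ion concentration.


[OH-] = 10^(-pOH)
[OH-] = 10^(-9.19)
[OH-] = 6.457e-10 M

6.457e-10 M


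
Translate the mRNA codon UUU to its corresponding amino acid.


Standard genetic code lookup.
Codon UUU -> Phe

Phe


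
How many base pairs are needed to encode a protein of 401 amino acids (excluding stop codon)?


Each amino acid = 1 codon = 3 bp
bp = 401 * 3 = 1203 bp

1203 bp


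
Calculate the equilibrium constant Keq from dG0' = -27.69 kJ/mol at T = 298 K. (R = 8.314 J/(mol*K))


Keq = exp(-dG0 * 1000 / (R * T))
Keq = exp(-(-27.69) * 1000 / (8.314 * 298))
Keq = 71415.0924

71415.0924


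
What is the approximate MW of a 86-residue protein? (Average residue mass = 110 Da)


MW = n_residues * 110 Da
MW = 86 * 110
MW = 9460 Da

9460 Da


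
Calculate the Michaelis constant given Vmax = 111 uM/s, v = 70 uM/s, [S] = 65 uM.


Km = [S] * (Vmax - v) / v
Km = 65 * (111 - 70) / 70
Km = 38.0714 uM

38.0714 uM


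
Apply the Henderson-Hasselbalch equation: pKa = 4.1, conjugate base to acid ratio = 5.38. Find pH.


pH = pKa + log10([A-]/[HA])
pH = 4.1 + log10(5.38)
pH = 4.8308

4.8308


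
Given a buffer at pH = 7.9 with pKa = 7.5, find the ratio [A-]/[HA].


[A-]/[HA] = 10^(pH - pKa)
= 10^(7.9 - 7.5)
= 2.5119

2.5119


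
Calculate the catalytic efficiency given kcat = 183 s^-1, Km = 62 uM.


Catalytic efficiency = kcat / Km
= 183 / 62
= 2.9516 uM^-1*s^-1

2.9516 uM^-1*s^-1


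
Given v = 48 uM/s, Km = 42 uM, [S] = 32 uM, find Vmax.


Vmax = v * (Km + [S]) / [S]
Vmax = 48 * (42 + 32) / 32
Vmax = 111.0 uM/s

111.0 uM/s


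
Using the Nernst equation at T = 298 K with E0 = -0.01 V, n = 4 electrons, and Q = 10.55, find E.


E = E0 - (RT/nF) * ln(Q)
E = -0.01 - (8.314 * 298 / (4 * 96485)) * ln(10.55)
E = -0.0251 V

-0.0251 V


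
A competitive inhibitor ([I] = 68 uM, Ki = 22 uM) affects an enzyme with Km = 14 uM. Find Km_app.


Km_app = Km * (1 + [I]/Ki)
Km_app = 14 * (1 + 68/22)
Km_app = 57.2727 uM

57.2727 uM


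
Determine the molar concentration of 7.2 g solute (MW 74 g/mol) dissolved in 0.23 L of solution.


C = (mass / MW) / volume
C = (7.2 / 74) / 0.23
C = 0.423 M

0.423 M


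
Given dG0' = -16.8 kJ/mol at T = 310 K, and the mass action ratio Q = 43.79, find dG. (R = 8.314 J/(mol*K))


dG = dG0' + RT * ln(Q) / 1000
dG = -16.8 + 8.314 * 310 * ln(43.79) / 1000
dG = -7.0592 kJ/mol

-7.0592 kJ/mol


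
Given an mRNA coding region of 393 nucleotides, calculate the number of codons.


codons = nucleotides / 3
codons = 393 / 3 = 131

131


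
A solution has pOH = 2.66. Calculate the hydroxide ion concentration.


[OH-] = 10^(-pOH)
[OH-] = 10^(-2.66)
[OH-] = 0.0022 M

0.0022 M


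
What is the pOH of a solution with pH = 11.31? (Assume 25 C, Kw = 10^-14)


pOH = 14 - pH
pOH = 14 - 11.31
pOH = 2.69

2.69


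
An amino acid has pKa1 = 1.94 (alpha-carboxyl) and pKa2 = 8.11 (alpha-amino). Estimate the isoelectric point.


pI = (pKa1 + pKa2) / 2
pI = (1.94 + 8.11) / 2
pI = 5.025

5.025


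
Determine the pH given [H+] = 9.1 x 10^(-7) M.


pH = -log10([H+])
pH = -log10(9.1 x 10^(-7))
pH = 6.041

6.041


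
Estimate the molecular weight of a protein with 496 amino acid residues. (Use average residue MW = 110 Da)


MW = n_residues * 110 Da
MW = 496 * 110
MW = 54560 Da

54560 Da


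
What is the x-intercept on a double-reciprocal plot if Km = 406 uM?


x-intercept = -1/Km
= -1/406
= -0.0025 1/uM

-0.0025 1/uM


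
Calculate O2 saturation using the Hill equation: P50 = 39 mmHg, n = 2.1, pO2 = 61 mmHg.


Y = pO2^n / (P50^n + pO2^n)
Y = 61^2.1 / (39^2.1 + 61^2.1)
Y = 71.9%

71.9%


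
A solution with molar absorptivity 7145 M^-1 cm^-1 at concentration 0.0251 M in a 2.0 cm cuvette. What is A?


A = epsilon * c * l
A = 7145 * 0.0251 * 2.0
A = 358.679

358.679


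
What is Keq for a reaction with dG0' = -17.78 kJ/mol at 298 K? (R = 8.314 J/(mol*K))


Keq = exp(-dG0 * 1000 / (R * T))
Keq = exp(-(-17.78) * 1000 / (8.314 * 298))
Keq = 1308.1651

1308.1651


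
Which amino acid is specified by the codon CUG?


Standard genetic code lookup.
Codon CUG -> Leu

Leu


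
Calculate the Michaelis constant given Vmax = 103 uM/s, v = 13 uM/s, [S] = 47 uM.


Km = [S] * (Vmax - v) / v
Km = 47 * (103 - 13) / 13
Km = 325.3846 uM

325.3846 uM


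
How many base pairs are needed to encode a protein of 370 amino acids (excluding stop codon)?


Each amino acid = 1 codon = 3 bp
bp = 370 * 3 = 1110 bp

1110 bp


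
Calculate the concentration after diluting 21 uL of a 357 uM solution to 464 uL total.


C2 = C1 * V1 / V2
C2 = 357 * 21 / 464
C2 = 16.1573 uM

16.1573 uM


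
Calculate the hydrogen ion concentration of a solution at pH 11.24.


[H+] = 10^(-pH)
[H+] = 10^(-11.24)
[H+] = 5.754e-12 M

5.754e-12 M


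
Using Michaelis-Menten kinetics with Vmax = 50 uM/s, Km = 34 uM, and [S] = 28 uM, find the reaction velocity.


v = Vmax * [S] / (Km + [S])
v = 50 * 28 / (34 + 28)
v = 22.5806 uM/s

22.5806 uM/s


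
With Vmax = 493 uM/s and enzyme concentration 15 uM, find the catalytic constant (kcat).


kcat = Vmax / [E]t
kcat = 493 / 15
kcat = 32.8667 s^-1

32.8667 s^-1


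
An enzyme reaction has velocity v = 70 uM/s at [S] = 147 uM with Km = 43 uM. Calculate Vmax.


Vmax = v * (Km + [S]) / [S]
Vmax = 70 * (43 + 147) / 147
Vmax = 90.4762 uM/s

90.4762 uM/s


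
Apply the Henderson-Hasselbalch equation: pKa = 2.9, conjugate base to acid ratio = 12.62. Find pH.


pH = pKa + log10([A-]/[HA])
pH = 2.9 + log10(12.62)
pH = 4.0011

4.0011


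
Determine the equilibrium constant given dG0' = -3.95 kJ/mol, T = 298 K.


Keq = exp(-dG0 * 1000 / (R * T))
Keq = exp(-(-3.95) * 1000 / (8.314 * 298))
Keq = 4.9249

4.9249


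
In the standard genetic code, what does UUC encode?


Standard genetic code lookup.
Codon UUC -> Phe

Phe


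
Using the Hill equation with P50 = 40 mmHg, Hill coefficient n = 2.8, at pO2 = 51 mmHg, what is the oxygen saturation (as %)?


Y = pO2^n / (P50^n + pO2^n)
Y = 51^2.8 / (40^2.8 + 51^2.8)
Y = 66.38%

66.38%


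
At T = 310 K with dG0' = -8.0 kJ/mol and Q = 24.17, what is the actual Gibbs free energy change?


dG = dG0' + RT * ln(Q) / 1000
dG = -8.0 + 8.314 * 310 * ln(24.17) / 1000
dG = 0.2091 kJ/mol

0.2091 kJ/mol


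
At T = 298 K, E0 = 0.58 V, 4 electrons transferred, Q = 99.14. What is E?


E = E0 - (RT/nF) * ln(Q)
E = 0.58 - (8.314 * 298 / (4 * 96485)) * ln(99.14)
E = 0.5505 V

0.5505 V


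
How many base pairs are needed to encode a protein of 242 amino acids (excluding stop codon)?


Each amino acid = 1 codon = 3 bp
bp = 242 * 3 = 726 bp

726 bp


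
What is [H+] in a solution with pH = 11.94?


[H+] = 10^(-pH)
[H+] = 10^(-11.94)
[H+] = 1.148e-12 M

1.148e-12 M


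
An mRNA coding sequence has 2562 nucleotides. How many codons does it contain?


codons = nucleotides / 3
codons = 2562 / 3 = 854

854


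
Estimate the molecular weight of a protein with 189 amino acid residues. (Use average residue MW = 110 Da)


MW = n_residues * 110 Da
MW = 189 * 110
MW = 20790 Da

20790 Da


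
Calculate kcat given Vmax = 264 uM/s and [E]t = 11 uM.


kcat = Vmax / [E]t
kcat = 264 / 11
kcat = 24.0 s^-1

24.0 s^-1


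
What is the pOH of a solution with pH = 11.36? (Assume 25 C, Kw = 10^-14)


pOH = 14 - pH
pOH = 14 - 11.36
pOH = 2.64

2.64


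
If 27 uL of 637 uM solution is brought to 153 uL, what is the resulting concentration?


C2 = C1 * V1 / V2
C2 = 637 * 27 / 153
C2 = 112.4118 uM

112.4118 uM


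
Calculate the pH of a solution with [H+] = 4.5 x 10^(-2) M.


pH = -log10([H+])
pH = -log10(4.5 x 10^(-2))
pH = 1.3468

1.3468


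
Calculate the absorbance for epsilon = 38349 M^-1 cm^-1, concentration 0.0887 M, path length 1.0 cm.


A = epsilon * c * l
A = 38349 * 0.0887 * 1.0
A = 3401.5563

3401.5563


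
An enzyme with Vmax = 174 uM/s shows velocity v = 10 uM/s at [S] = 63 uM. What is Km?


Km = [S] * (Vmax - v) / v
Km = 63 * (174 - 10) / 10
Km = 1033.2 uM

1033.2 uM


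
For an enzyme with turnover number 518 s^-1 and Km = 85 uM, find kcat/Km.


Catalytic efficiency = kcat / Km
= 518 / 85
= 6.0941 uM^-1*s^-1

6.0941 uM^-1*s^-1


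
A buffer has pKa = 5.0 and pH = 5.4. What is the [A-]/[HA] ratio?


[A-]/[HA] = 10^(pH - pKa)
= 10^(5.4 - 5.0)
= 2.5119

2.5119


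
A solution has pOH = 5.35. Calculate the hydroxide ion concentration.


[OH-] = 10^(-pOH)
[OH-] = 10^(-5.35)
[OH-] = 4.467e-06 M

4.467e-06 M


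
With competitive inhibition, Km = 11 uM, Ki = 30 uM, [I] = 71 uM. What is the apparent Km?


Km_app = Km * (1 + [I]/Ki)
Km_app = 11 * (1 + 71/30)
Km_app = 37.0333 uM

37.0333 uM


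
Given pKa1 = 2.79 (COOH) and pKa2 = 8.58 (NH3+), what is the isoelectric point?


pI = (pKa1 + pKa2) / 2
pI = (2.79 + 8.58) / 2
pI = 5.685

5.685


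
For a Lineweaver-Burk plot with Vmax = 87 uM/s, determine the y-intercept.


y-intercept = 1/Vmax
= 1/87
= 0.0115 s/uM

0.0115 s/uM


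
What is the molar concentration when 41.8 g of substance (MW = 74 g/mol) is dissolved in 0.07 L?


C = (mass / MW) / volume
C = (41.8 / 74) / 0.07
C = 8.0695 M

8.0695 M


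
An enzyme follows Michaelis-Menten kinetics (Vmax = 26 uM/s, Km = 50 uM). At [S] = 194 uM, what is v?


v = Vmax * [S] / (Km + [S])
v = 26 * 194 / (50 + 194)
v = 20.6721 uM/s

20.6721 uM/s


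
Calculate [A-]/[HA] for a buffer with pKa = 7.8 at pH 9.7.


[A-]/[HA] = 10^(pH - pKa)
= 10^(9.7 - 7.8)
= 79.4328

79.4328


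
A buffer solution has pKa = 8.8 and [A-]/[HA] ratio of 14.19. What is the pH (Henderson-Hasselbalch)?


pH = pKa + log10([A-]/[HA])
pH = 8.8 + log10(14.19)
pH = 9.952

9.952


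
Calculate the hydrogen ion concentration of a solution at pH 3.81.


[H+] = 10^(-pH)
[H+] = 10^(-3.81)
[H+] = 1.549e-04 M

1.549e-04 M


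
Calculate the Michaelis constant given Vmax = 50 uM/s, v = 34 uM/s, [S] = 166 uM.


Km = [S] * (Vmax - v) / v
Km = 166 * (50 - 34) / 34
Km = 78.1176 uM

78.1176 uM


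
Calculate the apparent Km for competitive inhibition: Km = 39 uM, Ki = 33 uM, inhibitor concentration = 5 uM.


Km_app = Km * (1 + [I]/Ki)
Km_app = 39 * (1 + 5/33)
Km_app = 44.9091 uM

44.9091 uM


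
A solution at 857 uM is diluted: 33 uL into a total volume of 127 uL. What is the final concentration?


C2 = C1 * V1 / V2
C2 = 857 * 33 / 127
C2 = 222.685 uM

222.685 uM


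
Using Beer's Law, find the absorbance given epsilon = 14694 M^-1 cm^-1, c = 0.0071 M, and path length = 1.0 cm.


A = epsilon * c * l
A = 14694 * 0.0071 * 1.0
A = 104.3274

104.3274


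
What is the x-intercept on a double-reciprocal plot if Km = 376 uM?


x-intercept = -1/Km
= -1/376
= -0.0027 1/uM

-0.0027 1/uM


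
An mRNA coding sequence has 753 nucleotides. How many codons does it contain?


codons = nucleotides / 3
codons = 753 / 3 = 251

251


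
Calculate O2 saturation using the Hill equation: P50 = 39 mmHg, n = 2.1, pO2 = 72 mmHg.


Y = pO2^n / (P50^n + pO2^n)
Y = 72^2.1 / (39^2.1 + 72^2.1)
Y = 78.37%

78.37%


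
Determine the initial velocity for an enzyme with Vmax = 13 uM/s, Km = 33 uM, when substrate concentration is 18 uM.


v = Vmax * [S] / (Km + [S])
v = 13 * 18 / (33 + 18)
v = 4.5882 uM/s

4.5882 uM/s


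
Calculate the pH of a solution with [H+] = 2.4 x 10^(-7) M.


pH = -log10([H+])
pH = -log10(2.4 x 10^(-7))
pH = 6.6198

6.6198


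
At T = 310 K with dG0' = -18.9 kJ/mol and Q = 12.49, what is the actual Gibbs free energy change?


dG = dG0' + RT * ln(Q) / 1000
dG = -18.9 + 8.314 * 310 * ln(12.49) / 1000
dG = -12.3924 kJ/mol

-12.3924 kJ/mol


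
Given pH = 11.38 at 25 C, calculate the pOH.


pOH = 14 - pH
pOH = 14 - 11.38
pOH = 2.62

2.62


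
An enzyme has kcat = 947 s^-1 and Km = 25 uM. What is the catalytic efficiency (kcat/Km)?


Catalytic efficiency = kcat / Km
= 947 / 25
= 37.88 uM^-1*s^-1

37.88 uM^-1*s^-1


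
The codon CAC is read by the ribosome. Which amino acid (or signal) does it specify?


Standard genetic code lookup.
Codon CAC -> His

His


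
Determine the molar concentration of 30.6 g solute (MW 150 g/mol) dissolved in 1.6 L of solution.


C = (mass / MW) / volume
C = (30.6 / 150) / 1.6
C = 0.1275 M

0.1275 M


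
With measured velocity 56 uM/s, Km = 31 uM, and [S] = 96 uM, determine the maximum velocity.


Vmax = v * (Km + [S]) / [S]
Vmax = 56 * (31 + 96) / 96
Vmax = 74.0833 uM/s

74.0833 uM/s


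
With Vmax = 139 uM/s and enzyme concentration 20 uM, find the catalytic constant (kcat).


kcat = Vmax / [E]t
kcat = 139 / 20
kcat = 6.95 s^-1

6.95 s^-1


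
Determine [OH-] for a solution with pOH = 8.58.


[OH-] = 10^(-pOH)
[OH-] = 10^(-8.58)
[OH-] = 2.630e-09 M

2.630e-09 M


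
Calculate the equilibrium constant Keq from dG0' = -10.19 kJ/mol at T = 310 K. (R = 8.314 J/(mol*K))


Keq = exp(-dG0 * 1000 / (R * T))
Keq = exp(-(-10.19) * 1000 / (8.314 * 310))
Keq = 52.1273

52.1273


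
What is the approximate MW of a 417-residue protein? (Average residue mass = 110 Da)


MW = n_residues * 110 Da
MW = 417 * 110
MW = 45870 Da

45870 Da


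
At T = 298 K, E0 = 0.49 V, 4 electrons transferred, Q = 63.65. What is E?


E = E0 - (RT/nF) * ln(Q)
E = 0.49 - (8.314 * 298 / (4 * 96485)) * ln(63.65)
E = 0.4633 V

0.4633 V


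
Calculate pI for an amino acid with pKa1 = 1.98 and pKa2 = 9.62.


pI = (pKa1 + pKa2) / 2
pI = (1.98 + 9.62) / 2
pI = 5.8

5.8


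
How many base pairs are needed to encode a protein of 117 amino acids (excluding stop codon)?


Each amino acid = 1 codon = 3 bp
bp = 117 * 3 = 351 bp

351 bp


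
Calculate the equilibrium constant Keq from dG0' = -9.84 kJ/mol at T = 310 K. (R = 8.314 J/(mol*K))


Keq = exp(-dG0 * 1000 / (R * T))
Keq = exp(-(-9.84) * 1000 / (8.314 * 310))
Keq = 45.5081

45.5081


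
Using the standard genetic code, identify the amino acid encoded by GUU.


Standard genetic code lookup.
Codon GUU -> Val

Val


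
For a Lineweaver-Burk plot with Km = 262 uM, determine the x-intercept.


x-intercept = -1/Km
= -1/262
= -0.0038 1/uM

-0.0038 1/uM


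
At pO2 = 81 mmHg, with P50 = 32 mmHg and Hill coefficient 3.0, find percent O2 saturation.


Y = pO2^n / (P50^n + pO2^n)
Y = 81^3.0 / (32^3.0 + 81^3.0)
Y = 94.19%

94.19%


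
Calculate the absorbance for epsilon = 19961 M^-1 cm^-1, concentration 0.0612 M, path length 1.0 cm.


A = epsilon * c * l
A = 19961 * 0.0612 * 1.0
A = 1221.6132

1221.6132


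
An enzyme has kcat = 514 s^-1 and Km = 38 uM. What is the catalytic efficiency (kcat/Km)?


Catalytic efficiency = kcat / Km
= 514 / 38
= 13.5263 uM^-1*s^-1

13.5263 uM^-1*s^-1


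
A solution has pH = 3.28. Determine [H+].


[H+] = 10^(-pH)
[H+] = 10^(-3.28)
[H+] = 5.248e-04 M

5.248e-04 M


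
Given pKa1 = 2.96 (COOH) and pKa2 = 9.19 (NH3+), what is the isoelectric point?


pI = (pKa1 + pKa2) / 2
pI = (2.96 + 9.19) / 2
pI = 6.075

6.075


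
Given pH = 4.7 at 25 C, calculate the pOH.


pOH = 14 - pH
pOH = 14 - 4.7
pOH = 9.3

9.3


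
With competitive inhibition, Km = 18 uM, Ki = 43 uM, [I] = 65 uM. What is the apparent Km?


Km_app = Km * (1 + [I]/Ki)
Km_app = 18 * (1 + 65/43)
Km_app = 45.2093 uM

45.2093 uM


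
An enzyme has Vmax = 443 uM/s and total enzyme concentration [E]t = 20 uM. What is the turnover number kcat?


kcat = Vmax / [E]t
kcat = 443 / 20
kcat = 22.15 s^-1

22.15 s^-1


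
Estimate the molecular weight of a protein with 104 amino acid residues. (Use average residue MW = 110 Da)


MW = n_residues * 110 Da
MW = 104 * 110
MW = 11440 Da

11440 Da


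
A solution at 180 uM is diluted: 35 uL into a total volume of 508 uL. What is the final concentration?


C2 = C1 * V1 / V2
C2 = 180 * 35 / 508
C2 = 12.4016 uM

12.4016 uM


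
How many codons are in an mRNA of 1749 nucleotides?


codons = nucleotides / 3
codons = 1749 / 3 = 583

583


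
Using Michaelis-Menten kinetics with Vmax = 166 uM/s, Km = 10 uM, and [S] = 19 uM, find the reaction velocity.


v = Vmax * [S] / (Km + [S])
v = 166 * 19 / (10 + 19)
v = 108.7586 uM/s

108.7586 uM/s


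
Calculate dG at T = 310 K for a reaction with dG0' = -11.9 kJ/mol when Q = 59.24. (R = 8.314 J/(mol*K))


dG = dG0' + RT * ln(Q) / 1000
dG = -11.9 + 8.314 * 310 * ln(59.24) / 1000
dG = -1.3803 kJ/mol

-1.3803 kJ/mol


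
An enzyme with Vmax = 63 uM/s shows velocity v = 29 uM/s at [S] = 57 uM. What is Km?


Km = [S] * (Vmax - v) / v
Km = 57 * (63 - 29) / 29
Km = 66.8276 uM

66.8276 uM


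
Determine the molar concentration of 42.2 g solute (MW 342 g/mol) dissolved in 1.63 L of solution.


C = (mass / MW) / volume
C = (42.2 / 342) / 1.63
C = 0.0757 M

0.0757 M


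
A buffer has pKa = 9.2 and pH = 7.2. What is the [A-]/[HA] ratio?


[A-]/[HA] = 10^(pH - pKa)
= 10^(7.2 - 9.2)
= 0.01

0.01


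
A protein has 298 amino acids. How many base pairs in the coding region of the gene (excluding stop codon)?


Each amino acid = 1 codon = 3 bp
bp = 298 * 3 = 894 bp

894 bp


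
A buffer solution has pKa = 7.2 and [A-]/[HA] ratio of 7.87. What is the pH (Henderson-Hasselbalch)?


pH = pKa + log10([A-]/[HA])
pH = 7.2 + log10(7.87)
pH = 8.096

8.096


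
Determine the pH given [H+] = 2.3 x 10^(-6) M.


pH = -log10([H+])
pH = -log10(2.3 x 10^(-6))
pH = 5.6383

5.6383


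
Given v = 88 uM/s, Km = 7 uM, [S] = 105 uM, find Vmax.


Vmax = v * (Km + [S]) / [S]
Vmax = 88 * (7 + 105) / 105
Vmax = 93.8667 uM/s

93.8667 uM/s


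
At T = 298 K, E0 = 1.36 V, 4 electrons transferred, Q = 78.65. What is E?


E = E0 - (RT/nF) * ln(Q)
E = 1.36 - (8.314 * 298 / (4 * 96485)) * ln(78.65)
E = 1.332 V

1.332 V


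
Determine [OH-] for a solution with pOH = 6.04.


[OH-] = 10^(-pOH)
[OH-] = 10^(-6.04)
[OH-] = 9.120e-07 M

9.120e-07 M


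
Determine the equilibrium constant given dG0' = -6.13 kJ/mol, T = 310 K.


Keq = exp(-dG0 * 1000 / (R * T))
Keq = exp(-(-6.13) * 1000 / (8.314 * 310))
Keq = 10.7879

10.7879


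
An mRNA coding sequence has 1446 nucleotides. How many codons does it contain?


codons = nucleotides / 3
codons = 1446 / 3 = 482

482


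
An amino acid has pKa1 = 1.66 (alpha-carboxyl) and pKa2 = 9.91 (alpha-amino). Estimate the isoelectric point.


pI = (pKa1 + pKa2) / 2
pI = (1.66 + 9.91) / 2
pI = 5.785

5.785


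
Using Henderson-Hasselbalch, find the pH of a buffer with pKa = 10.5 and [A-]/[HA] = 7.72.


pH = pKa + log10([A-]/[HA])
pH = 10.5 + log10(7.72)
pH = 11.3876

11.3876


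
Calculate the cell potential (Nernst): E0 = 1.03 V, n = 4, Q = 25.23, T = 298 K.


E = E0 - (RT/nF) * ln(Q)
E = 1.03 - (8.314 * 298 / (4 * 96485)) * ln(25.23)
E = 1.0093 V

1.0093 V


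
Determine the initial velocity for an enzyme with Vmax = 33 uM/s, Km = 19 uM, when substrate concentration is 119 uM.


v = Vmax * [S] / (Km + [S])
v = 33 * 119 / (19 + 119)
v = 28.4565 uM/s

28.4565 uM/s


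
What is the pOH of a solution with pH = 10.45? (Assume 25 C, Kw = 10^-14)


pOH = 14 - pH
pOH = 14 - 10.45
pOH = 3.55

3.55


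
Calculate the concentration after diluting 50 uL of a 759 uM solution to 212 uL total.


C2 = C1 * V1 / V2
C2 = 759 * 50 / 212
C2 = 179.0094 uM

179.0094 uM


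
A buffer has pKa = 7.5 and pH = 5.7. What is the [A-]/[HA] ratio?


[A-]/[HA] = 10^(pH - pKa)
= 10^(5.7 - 7.5)
= 0.0158

0.0158


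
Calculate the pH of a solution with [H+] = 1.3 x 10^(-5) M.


pH = -log10([H+])
pH = -log10(1.3 x 10^(-5))
pH = 4.8861

4.8861


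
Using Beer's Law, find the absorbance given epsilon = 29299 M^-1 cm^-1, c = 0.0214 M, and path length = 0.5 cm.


A = epsilon * c * l
A = 29299 * 0.0214 * 0.5
A = 313.4993

313.4993


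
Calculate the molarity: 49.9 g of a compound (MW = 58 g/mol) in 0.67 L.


C = (mass / MW) / volume
C = (49.9 / 58) / 0.67
C = 1.2841 M

1.2841 M


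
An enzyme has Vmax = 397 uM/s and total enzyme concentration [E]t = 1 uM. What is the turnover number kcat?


kcat = Vmax / [E]t
kcat = 397 / 1
kcat = 397.0 s^-1

397.0 s^-1


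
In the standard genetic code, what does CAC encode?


Standard genetic code lookup.
Codon CAC -> His

His


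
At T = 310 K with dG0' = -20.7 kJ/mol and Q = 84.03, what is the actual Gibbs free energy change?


dG = dG0' + RT * ln(Q) / 1000
dG = -20.7 + 8.314 * 310 * ln(84.03) / 1000
dG = -9.2794 kJ/mol

-9.2794 kJ/mol


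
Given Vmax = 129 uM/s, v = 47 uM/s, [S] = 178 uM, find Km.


Km = [S] * (Vmax - v) / v
Km = 178 * (129 - 47) / 47
Km = 310.5532 uM

310.5532 uM


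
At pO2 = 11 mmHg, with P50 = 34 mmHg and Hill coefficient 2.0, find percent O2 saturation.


Y = pO2^n / (P50^n + pO2^n)
Y = 11^2.0 / (34^2.0 + 11^2.0)
Y = 9.48%

9.48%


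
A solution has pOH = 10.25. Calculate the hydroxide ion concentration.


[OH-] = 10^(-pOH)
[OH-] = 10^(-10.25)
[OH-] = 5.623e-11 M

5.623e-11 M


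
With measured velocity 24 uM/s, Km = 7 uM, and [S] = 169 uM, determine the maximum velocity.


Vmax = v * (Km + [S]) / [S]
Vmax = 24 * (7 + 169) / 169
Vmax = 24.9941 uM/s

24.9941 uM/s


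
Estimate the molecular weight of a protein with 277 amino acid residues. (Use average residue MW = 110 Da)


MW = n_residues * 110 Da
MW = 277 * 110
MW = 30470 Da

30470 Da


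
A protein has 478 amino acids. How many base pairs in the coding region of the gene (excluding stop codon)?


Each amino acid = 1 codon = 3 bp
bp = 478 * 3 = 1434 bp

1434 bp


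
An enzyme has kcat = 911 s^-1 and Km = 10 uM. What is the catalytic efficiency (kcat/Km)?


Catalytic efficiency = kcat / Km
= 911 / 10
= 91.1 uM^-1*s^-1

91.1 uM^-1*s^-1


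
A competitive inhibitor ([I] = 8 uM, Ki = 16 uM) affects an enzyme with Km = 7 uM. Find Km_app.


Km_app = Km * (1 + [I]/Ki)
Km_app = 7 * (1 + 8/16)
Km_app = 10.5 uM

10.5 uM


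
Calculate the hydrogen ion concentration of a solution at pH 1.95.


[H+] = 10^(-pH)
[H+] = 10^(-1.95)
[H+] = 0.0112 M

0.0112 M


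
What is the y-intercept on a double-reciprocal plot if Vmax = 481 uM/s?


y-intercept = 1/Vmax
= 1/481
= 0.0021 s/uM

0.0021 s/uM


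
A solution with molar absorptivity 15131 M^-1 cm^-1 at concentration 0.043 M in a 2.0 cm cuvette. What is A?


A = epsilon * c * l
A = 15131 * 0.043 * 2.0
A = 1301.266

1301.266


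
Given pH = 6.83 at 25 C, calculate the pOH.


pOH = 14 - pH
pOH = 14 - 6.83
pOH = 7.17

7.17


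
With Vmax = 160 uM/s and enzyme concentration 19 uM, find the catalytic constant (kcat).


kcat = Vmax / [E]t
kcat = 160 / 19
kcat = 8.4211 s^-1

8.4211 s^-1


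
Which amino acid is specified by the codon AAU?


Standard genetic code lookup.
Codon AAU -> Asn

Asn


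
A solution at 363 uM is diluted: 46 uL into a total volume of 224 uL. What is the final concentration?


C2 = C1 * V1 / V2
C2 = 363 * 46 / 224
C2 = 74.5446 uM

74.5446 uM


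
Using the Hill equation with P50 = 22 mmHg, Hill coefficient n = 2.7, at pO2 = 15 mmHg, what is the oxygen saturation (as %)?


Y = pO2^n / (P50^n + pO2^n)
Y = 15^2.7 / (22^2.7 + 15^2.7)
Y = 26.23%

26.23%


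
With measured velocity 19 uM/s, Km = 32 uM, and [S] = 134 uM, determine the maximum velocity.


Vmax = v * (Km + [S]) / [S]
Vmax = 19 * (32 + 134) / 134
Vmax = 23.5373 uM/s

23.5373 uM/s


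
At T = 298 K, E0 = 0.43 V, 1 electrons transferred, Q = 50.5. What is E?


E = E0 - (RT/nF) * ln(Q)
E = 0.43 - (8.314 * 298 / (1 * 96485)) * ln(50.5)
E = 0.3293 V

0.3293 V


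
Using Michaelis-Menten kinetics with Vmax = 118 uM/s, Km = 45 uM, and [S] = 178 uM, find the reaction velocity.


v = Vmax * [S] / (Km + [S])
v = 118 * 178 / (45 + 178)
v = 94.1883 uM/s

94.1883 uM/s


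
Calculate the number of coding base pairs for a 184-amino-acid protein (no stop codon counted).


Each amino acid = 1 codon = 3 bp
bp = 184 * 3 = 552 bp

552 bp


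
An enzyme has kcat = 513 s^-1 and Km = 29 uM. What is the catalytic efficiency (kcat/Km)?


Catalytic efficiency = kcat / Km
= 513 / 29
= 17.6897 uM^-1*s^-1

17.6897 uM^-1*s^-1


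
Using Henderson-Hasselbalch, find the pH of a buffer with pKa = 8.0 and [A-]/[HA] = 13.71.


pH = pKa + log10([A-]/[HA])
pH = 8.0 + log10(13.71)
pH = 9.137

9.137


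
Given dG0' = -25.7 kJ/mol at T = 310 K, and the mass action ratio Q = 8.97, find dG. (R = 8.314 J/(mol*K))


dG = dG0' + RT * ln(Q) / 1000
dG = -25.7 + 8.314 * 310 * ln(8.97) / 1000
dG = -20.0456 kJ/mol

-20.0456 kJ/mol


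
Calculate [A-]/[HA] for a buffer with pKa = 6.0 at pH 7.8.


[A-]/[HA] = 10^(pH - pKa)
= 10^(7.8 - 6.0)
= 63.0957

63.0957


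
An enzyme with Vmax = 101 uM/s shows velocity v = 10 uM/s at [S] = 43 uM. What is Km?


Km = [S] * (Vmax - v) / v
Km = 43 * (101 - 10) / 10
Km = 391.3 uM

391.3 uM


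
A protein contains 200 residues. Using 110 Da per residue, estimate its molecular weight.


MW = n_residues * 110 Da
MW = 200 * 110
MW = 22000 Da

22000 Da


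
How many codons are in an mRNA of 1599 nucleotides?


codons = nucleotides / 3
codons = 1599 / 3 = 533

533


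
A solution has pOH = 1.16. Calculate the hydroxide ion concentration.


[OH-] = 10^(-pOH)
[OH-] = 10^(-1.16)
[OH-] = 0.0692 M

0.0692 M


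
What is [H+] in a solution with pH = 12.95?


[H+] = 10^(-pH)
[H+] = 10^(-12.95)
[H+] = 1.122e-13 M

1.122e-13 M


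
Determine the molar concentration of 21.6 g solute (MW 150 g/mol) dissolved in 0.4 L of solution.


C = (mass / MW) / volume
C = (21.6 / 150) / 0.4
C = 0.36 M

0.36 M


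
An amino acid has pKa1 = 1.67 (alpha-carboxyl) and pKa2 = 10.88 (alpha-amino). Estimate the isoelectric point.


pI = (pKa1 + pKa2) / 2
pI = (1.67 + 10.88) / 2
pI = 6.275

6.275


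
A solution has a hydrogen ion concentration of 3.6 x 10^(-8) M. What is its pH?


pH = -log10([H+])
pH = -log10(3.6 x 10^(-8))
pH = 7.4437

7.4437


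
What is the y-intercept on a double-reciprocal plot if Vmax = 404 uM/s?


y-intercept = 1/Vmax
= 1/404
= 0.0025 s/uM

0.0025 s/uM


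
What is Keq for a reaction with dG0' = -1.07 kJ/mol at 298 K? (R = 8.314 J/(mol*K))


Keq = exp(-dG0 * 1000 / (R * T))
Keq = exp(-(-1.07) * 1000 / (8.314 * 298))
Keq = 1.5401

1.5401


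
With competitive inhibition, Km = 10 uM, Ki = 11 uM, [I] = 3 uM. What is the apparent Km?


Km_app = Km * (1 + [I]/Ki)
Km_app = 10 * (1 + 3/11)
Km_app = 12.7273 uM

12.7273 uM


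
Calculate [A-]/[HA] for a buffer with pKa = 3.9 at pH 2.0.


[A-]/[HA] = 10^(pH - pKa)
= 10^(2.0 - 3.9)
= 0.0126

0.0126


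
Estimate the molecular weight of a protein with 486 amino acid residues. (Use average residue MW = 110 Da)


MW = n_residues * 110 Da
MW = 486 * 110
MW = 53460 Da

53460 Da


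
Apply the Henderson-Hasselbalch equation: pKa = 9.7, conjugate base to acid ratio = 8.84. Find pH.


pH = pKa + log10([A-]/[HA])
pH = 9.7 + log10(8.84)
pH = 10.6465

10.6465


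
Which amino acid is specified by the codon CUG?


Standard genetic code lookup.
Codon CUG -> Leu

Leu


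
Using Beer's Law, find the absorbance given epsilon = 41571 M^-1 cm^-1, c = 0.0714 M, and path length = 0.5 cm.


A = epsilon * c * l
A = 41571 * 0.0714 * 0.5
A = 1484.0847

1484.0847


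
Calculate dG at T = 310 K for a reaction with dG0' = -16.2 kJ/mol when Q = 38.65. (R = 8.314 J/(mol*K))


dG = dG0' + RT * ln(Q) / 1000
dG = -16.2 + 8.314 * 310 * ln(38.65) / 1000
dG = -6.781 kJ/mol

-6.781 kJ/mol


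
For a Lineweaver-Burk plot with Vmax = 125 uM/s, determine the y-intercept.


y-intercept = 1/Vmax
= 1/125
= 0.008 s/uM

0.008 s/uM


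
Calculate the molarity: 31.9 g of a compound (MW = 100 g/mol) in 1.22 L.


C = (mass / MW) / volume
C = (31.9 / 100) / 1.22
C = 0.2615 M

0.2615 M


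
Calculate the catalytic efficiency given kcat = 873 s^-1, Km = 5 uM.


Catalytic efficiency = kcat / Km
= 873 / 5
= 174.6 uM^-1*s^-1

174.6 uM^-1*s^-1


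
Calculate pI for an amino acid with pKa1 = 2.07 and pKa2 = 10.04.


pI = (pKa1 + pKa2) / 2
pI = (2.07 + 10.04) / 2
pI = 6.055

6.055


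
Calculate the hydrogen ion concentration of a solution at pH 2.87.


[H+] = 10^(-pH)
[H+] = 10^(-2.87)
[H+] = 0.0013 M

0.0013 M


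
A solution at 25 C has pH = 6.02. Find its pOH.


pOH = 14 - pH
pOH = 14 - 6.02
pOH = 7.98

7.98


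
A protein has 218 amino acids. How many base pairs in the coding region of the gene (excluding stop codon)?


Each amino acid = 1 codon = 3 bp
bp = 218 * 3 = 654 bp

654 bp


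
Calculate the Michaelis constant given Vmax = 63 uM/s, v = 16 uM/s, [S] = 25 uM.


Km = [S] * (Vmax - v) / v
Km = 25 * (63 - 16) / 16
Km = 73.4375 uM

73.4375 uM


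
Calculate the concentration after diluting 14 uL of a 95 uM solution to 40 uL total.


C2 = C1 * V1 / V2
C2 = 95 * 14 / 40
C2 = 33.25 uM

33.25 uM


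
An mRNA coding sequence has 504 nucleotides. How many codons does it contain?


codons = nucleotides / 3
codons = 504 / 3 = 168

168


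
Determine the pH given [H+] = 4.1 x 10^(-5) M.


pH = -log10([H+])
pH = -log10(4.1 x 10^(-5))
pH = 4.3872

4.3872


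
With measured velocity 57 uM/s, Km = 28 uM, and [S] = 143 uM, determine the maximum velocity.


Vmax = v * (Km + [S]) / [S]
Vmax = 57 * (28 + 143) / 143
Vmax = 68.1608 uM/s

68.1608 uM/s


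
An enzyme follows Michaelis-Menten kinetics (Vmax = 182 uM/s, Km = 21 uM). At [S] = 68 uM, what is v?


v = Vmax * [S] / (Km + [S])
v = 182 * 68 / (21 + 68)
v = 139.0562 uM/s

139.0562 uM/s


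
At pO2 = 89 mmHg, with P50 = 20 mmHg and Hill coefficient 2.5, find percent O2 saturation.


Y = pO2^n / (P50^n + pO2^n)
Y = 89^2.5 / (20^2.5 + 89^2.5)
Y = 97.66%

97.66%


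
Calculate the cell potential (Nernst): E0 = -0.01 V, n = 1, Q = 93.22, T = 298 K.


E = E0 - (RT/nF) * ln(Q)
E = -0.01 - (8.314 * 298 / (1 * 96485)) * ln(93.22)
E = -0.1265 V

-0.1265 V


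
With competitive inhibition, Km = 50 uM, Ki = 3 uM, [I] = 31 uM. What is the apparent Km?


Km_app = Km * (1 + [I]/Ki)
Km_app = 50 * (1 + 31/3)
Km_app = 566.6667 uM

566.6667 uM


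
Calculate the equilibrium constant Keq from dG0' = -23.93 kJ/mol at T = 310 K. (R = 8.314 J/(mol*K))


Keq = exp(-dG0 * 1000 / (R * T))
Keq = exp(-(-23.93) * 1000 / (8.314 * 310))
Keq = 10772.6572

10772.6572


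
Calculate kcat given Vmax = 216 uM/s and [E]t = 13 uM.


kcat = Vmax / [E]t
kcat = 216 / 13
kcat = 16.6154 s^-1

16.6154 s^-1


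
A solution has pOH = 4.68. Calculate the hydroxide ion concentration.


[OH-] = 10^(-pOH)
[OH-] = 10^(-4.68)
[OH-] = 2.089e-05 M

2.089e-05 M


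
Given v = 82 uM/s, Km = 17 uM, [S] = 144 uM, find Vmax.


Vmax = v * (Km + [S]) / [S]
Vmax = 82 * (17 + 144) / 144
Vmax = 91.6806 uM/s

91.6806 uM/s


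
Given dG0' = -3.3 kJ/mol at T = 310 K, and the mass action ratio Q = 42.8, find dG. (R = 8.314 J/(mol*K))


dG = dG0' + RT * ln(Q) / 1000
dG = -3.3 + 8.314 * 310 * ln(42.8) / 1000
dG = 6.3819 kJ/mol

6.3819 kJ/mol


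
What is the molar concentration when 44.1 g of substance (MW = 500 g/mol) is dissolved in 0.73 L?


C = (mass / MW) / volume
C = (44.1 / 500) / 0.73
C = 0.1208 M

0.1208 M


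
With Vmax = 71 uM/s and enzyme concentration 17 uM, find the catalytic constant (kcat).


kcat = Vmax / [E]t
kcat = 71 / 17
kcat = 4.1765 s^-1

4.1765 s^-1


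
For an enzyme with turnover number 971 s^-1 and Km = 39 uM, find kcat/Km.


Catalytic efficiency = kcat / Km
= 971 / 39
= 24.8974 uM^-1*s^-1

24.8974 uM^-1*s^-1


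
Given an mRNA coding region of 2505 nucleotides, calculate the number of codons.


codons = nucleotides / 3
codons = 2505 / 3 = 835

835


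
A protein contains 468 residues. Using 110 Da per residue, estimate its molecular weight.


MW = n_residues * 110 Da
MW = 468 * 110
MW = 51480 Da

51480 Da


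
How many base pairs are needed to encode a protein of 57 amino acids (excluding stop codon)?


Each amino acid = 1 codon = 3 bp
bp = 57 * 3 = 171 bp

171 bp


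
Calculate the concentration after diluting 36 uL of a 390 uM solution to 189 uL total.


C2 = C1 * V1 / V2
C2 = 390 * 36 / 189
C2 = 74.2857 uM

74.2857 uM


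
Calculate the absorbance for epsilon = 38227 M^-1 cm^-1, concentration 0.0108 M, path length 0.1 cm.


A = epsilon * c * l
A = 38227 * 0.0108 * 0.1
A = 41.2852

41.2852


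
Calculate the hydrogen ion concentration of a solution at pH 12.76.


[H+] = 10^(-pH)
[H+] = 10^(-12.76)
[H+] = 1.738e-13 M

1.738e-13 M


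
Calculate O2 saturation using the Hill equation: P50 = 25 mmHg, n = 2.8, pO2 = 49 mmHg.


Y = pO2^n / (P50^n + pO2^n)
Y = 49^2.8 / (25^2.8 + 49^2.8)
Y = 86.81%

86.81%


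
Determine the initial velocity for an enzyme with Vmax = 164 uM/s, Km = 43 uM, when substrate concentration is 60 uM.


v = Vmax * [S] / (Km + [S])
v = 164 * 60 / (43 + 60)
v = 95.534 uM/s

95.534 uM/s
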